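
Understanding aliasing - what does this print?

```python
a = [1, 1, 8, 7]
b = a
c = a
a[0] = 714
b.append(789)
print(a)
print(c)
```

Key concept: multiple aliases.
Step by step:
`a = [1, 1, 8, 7]` → a = [1, 1, 8, 7]
`b = a` → b = [1, 1, 8, 7] (same object as a)
`c = a` → c = [1, 1, 8, 7] (same object as a, b)
`a[0] = 714` → a = [714, 1, 8, 7] (same object as b, c); b = [714, 1, 8, 7] (same object as a, c); c = [714, 1, 8, 7] (same object as a, b)
`b.append(789)` → a = [714, 1, 8, 7, 789] (same object as b, c); b = [714, 1, 8, 7, 789] (same object as a, c); c = [714, 1, 8, 7, 789] (same object as a, b)
`print(a)` → prints [714, 1, 8, 7, 789]
`print(c)` → prints [714, 1, 8, 7, 789]

Answer:
[714, 1, 8, 7, 789]
[714, 1, 8, 7, 789]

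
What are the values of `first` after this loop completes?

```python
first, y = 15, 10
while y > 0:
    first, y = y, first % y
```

GCD of 15 and 10
`first` takes the values: 15 → 10 → 5

Answer: 5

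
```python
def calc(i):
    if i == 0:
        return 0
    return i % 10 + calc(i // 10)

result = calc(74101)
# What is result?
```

Sum of digits of 74101: 1 + 0 + 1 + 4 + 7 = 13

Answer: 13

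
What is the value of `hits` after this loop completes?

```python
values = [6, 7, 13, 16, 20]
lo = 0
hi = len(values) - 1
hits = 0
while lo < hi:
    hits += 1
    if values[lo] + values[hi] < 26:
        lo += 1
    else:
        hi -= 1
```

Steps to find pair summing to 26
`hits` takes the values: 0 → 1 → 2 → 3 → 4

Answer: 4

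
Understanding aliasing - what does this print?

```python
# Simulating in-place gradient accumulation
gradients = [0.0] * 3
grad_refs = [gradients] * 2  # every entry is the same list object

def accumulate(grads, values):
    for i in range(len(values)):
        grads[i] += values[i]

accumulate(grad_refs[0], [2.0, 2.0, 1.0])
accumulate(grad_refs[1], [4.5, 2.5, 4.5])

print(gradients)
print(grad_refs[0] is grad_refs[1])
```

Key concept: gradient accumulation aliasing.
Step by step:
`gradients = [0.0] * 3` → gradients = [0.0, 0.0, 0.0]
`grad_refs = [gradients] * 2` → grad_refs = [[0.0, 0.0, 0.0], [0.0, 0.0, 0.0]]
`accumulate(grad_refs[0], [2.0, 2.0, 1.0])` → gradients = [2.0, 2.0, 1.0]; grad_refs = [[2.0, 2.0, 1.0], [2.0, 2.0, 1.0]]
`accumulate(grad_refs[1], [4.5, 2.5, 4.5])` → gradients = [6.5, 4.5, 5.5]; grad_refs = [[6.5, 4.5, 5.5], [6.5, 4.5, 5.5]]
`print(gradients)` → prints [6.5, 4.5, 5.5]
`print(grad_refs[0] is grad_refs[1])` → prints True

Answer:
[6.5, 4.5, 5.5]
True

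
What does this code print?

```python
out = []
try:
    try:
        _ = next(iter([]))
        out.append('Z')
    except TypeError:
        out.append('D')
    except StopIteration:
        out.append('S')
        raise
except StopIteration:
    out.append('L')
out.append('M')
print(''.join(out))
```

Execution trace: 'S' (inner except StopIteration) → 'L' (outer except StopIteration) → 'M' (after the try/except). Output: SLM

Answer: SLM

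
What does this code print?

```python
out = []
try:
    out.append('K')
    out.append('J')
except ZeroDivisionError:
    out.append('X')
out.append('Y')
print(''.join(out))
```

Execution trace: 'K' (try body) → 'J' (try body, no exception) → 'Y' (after the try/except). Output: KJY

Answer: KJY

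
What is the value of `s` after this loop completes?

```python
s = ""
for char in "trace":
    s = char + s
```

Reverse 'trace'
`s` takes the values: "" → "t" → "rt" → "art" → "cart" → "ecart"

Answer: "ecart"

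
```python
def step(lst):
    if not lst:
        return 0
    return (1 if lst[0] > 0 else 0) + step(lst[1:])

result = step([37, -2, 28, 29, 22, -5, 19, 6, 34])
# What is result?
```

Count of positive elements in [37, -2, 28, 29, 22, -5, 19, 6, 34] = 7

Answer: 7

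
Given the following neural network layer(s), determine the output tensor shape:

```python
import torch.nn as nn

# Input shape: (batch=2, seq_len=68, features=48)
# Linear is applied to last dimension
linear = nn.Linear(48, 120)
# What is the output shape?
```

Input: (2, 68, 48) -> Output: (2, 68, 120)

Answer: (2, 68, 120)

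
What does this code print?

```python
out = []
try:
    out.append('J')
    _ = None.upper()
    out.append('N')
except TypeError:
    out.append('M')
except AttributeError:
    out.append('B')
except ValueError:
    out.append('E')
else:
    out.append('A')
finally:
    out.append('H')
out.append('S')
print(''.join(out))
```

Execution trace: 'J' (try body) → 'B' (except AttributeError) → 'H' (finally) → 'S' (after the try/except). Output: JBHS

Answer: JBHS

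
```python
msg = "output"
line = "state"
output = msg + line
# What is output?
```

Trace:
`msg = "output"` → msg = 'output'
`line = "state"` → line = 'state'
`output = msg + line` → output = 'outputstate'
So output = 'outputstate'

Answer: 'outputstate'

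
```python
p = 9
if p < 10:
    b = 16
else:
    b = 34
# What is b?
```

Trace:
`p = 9` → p = 9
`if p < 10: ...` → p < 10 is True → b = 16
So b = 16

Answer: 16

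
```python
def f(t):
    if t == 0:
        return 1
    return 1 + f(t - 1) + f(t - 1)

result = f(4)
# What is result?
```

f(t) = 1 + 2·f(t-1), f(0)=1. Closed form: (1+1)·2^4 - 1 = 31.

Answer: 31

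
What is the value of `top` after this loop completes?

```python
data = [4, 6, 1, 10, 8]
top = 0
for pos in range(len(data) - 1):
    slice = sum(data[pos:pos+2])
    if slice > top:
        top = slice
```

Max sum of 2-element window in [4, 6, 1, 10, 8]
`top` takes the values: 0 → 10 → 11 → 18

Answer: 18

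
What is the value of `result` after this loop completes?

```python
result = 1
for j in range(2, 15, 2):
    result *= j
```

Product of even numbers 2 to 14
`result` takes the values: 1 → 2 → 8 → 48 → 384 → 3840 → 46080 → 645120

Answer: 645120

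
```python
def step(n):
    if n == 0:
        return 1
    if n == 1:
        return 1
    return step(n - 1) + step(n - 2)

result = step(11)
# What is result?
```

Build up from base cases: step(0)=1, step(1)=1, step(2)=2, step(3)=3, step(4)=5, step(5)=8, step(6)=13, ..., step(11)=144

Answer: 144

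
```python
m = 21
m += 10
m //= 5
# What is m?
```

Trace:
`m = 21` → m = 21
`m += 10` → m = 31
`m //= 5` → m = 6
So m = 6

Answer: 6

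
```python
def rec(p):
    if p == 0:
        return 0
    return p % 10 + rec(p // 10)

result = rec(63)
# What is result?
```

Sum of digits of 63: 3 + 6 = 9

Answer: 9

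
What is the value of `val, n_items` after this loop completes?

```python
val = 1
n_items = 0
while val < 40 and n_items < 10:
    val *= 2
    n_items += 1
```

Double until >= 40 or 10 iterations
`val, n_items` takes the values: (1, 0) → (2, 0) → (2, 1) → (4, 1) → (4, 2) → (8, 2) → (8, 3) → (16, 3) → (16, 4) → (32, 4) → (32, 5) → (64, 5) → (64, 6)

Answer: 64, 6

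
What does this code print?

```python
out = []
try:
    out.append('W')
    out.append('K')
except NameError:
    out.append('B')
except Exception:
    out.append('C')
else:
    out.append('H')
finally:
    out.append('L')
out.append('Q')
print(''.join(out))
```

Execution trace: 'W' (try body) → 'K' (try body, no exception) → 'H' (else) → 'L' (finally) → 'Q' (after the try/except). Output: WKHLQ

Answer: WKHLQ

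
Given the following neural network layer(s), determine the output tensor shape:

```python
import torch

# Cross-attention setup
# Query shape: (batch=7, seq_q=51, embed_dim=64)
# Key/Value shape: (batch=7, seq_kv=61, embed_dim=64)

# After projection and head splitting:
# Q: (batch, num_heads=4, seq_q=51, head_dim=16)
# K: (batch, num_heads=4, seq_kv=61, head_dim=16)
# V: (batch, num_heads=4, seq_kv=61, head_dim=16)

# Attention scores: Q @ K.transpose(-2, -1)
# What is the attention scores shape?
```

Input: (7, 51, 64) -> Output: (7, 4, 51, 61)

Answer: (7, 4, 51, 61)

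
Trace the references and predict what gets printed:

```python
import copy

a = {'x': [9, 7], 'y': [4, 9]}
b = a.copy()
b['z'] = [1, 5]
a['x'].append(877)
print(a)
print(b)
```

Key concept: shallow copy of dict with mutable values.
Step by step:
`a = {'x': [9, 7], 'y': [4, 9]}` → a = {'x': [9, 7], 'y': [4, 9]}
`b = a.copy()` → b = {'x': [9, 7], 'y': [4, 9]}
`b['z'] = [1, 5]` → b = {'x': [9, 7], 'y': [4, 9], 'z': [1, 5]}
`a['x'].append(877)` → a = {'x': [9, 7, 877], 'y': [4, 9]}; b = {'x': [9, 7, 877], 'y': [4, 9], 'z': [1, 5]}
`print(a)` → prints {'x': [9, 7, 877], 'y': [4, 9]}
`print(b)` → prints {'x': [9, 7, 877], 'y': [4, 9], 'z': [1, 5]}

Answer:
{'x': [9, 7, 877], 'y': [4, 9]}
{'x': [9, 7, 877], 'y': [4, 9], 'z': [1, 5]}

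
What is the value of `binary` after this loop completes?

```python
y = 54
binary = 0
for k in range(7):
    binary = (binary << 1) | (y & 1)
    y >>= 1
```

Reverse lowest 7 bits of 54
`binary` takes the values: 0 → 1 → 3 → 6 → 13 → 27 → 54

Answer: 54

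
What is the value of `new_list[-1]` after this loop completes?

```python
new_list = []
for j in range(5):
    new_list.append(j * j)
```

Last element of squares 0 to 4
`new_list` takes the values: [] → [0] → [0, 1] → [0, 1, 4] → [0, 1, 4, 9] → [0, 1, 4, 9, 16]
So `new_list[-1]` = 16

Answer: 16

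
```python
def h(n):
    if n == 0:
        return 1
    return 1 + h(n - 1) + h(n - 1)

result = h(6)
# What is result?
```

h(n) = 1 + 2·h(n-1), h(0)=1. Closed form: (1+1)·2^6 - 1 = 127.

Answer: 127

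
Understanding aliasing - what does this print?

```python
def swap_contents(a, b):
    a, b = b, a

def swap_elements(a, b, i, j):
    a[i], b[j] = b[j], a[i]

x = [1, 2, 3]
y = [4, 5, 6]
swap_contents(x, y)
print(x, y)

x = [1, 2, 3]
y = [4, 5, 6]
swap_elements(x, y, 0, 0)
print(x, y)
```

Key concept: parameter rebinding vs mutation.
Step by step:
`x = [1, 2, 3]` → x = [1, 2, 3]
`y = [4, 5, 6]` → y = [4, 5, 6]
`swap_contents(x, y)` → no visible change to tracked variables
`print(x, y)` → prints [1, 2, 3] [4, 5, 6]
`x = [1, 2, 3]` → x = [1, 2, 3]
`y = [4, 5, 6]` → y = [4, 5, 6]
`swap_elements(x, y, 0, 0)` → x = [4, 2, 3]; y = [1, 5, 6]
`print(x, y)` → prints [4, 2, 3] [1, 5, 6]

Answer:
[1, 2, 3] [4, 5, 6]
[4, 2, 3] [1, 5, 6]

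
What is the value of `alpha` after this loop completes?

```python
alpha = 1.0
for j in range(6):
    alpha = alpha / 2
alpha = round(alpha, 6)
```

Halving LR 6 times: 1 / 2^6
`alpha` takes the values: 1.0 → 0.5 → 0.25 → 0.125 → 0.0625 → 0.03125 → 0.015625

Answer: 0.015625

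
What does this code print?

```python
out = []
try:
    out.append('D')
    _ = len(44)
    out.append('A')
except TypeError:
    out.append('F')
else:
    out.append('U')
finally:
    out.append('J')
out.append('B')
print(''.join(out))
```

Execution trace: 'D' (try body) → 'F' (except TypeError) → 'J' (finally) → 'B' (after the try/except). Output: DFJB

Answer: DFJB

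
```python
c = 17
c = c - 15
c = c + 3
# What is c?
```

Trace:
`c = 17` → c = 17
`c = c - 15` → c = 2
`c = c + 3` → c = 5
So c = 5

Answer: 5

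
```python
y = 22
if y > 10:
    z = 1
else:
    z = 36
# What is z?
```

Trace:
`y = 22` → y = 22
`if y > 10: ...` → y > 10 is True → z = 1
So z = 1

Answer: 1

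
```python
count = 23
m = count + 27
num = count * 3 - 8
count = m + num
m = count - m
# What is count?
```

Trace:
`count = 23` → count = 23
`m = count + 27` → m = 50
`num = count * 3 - 8` → num = 61
`count = m + num` → count = 111
`m = count - m` → m = 61
So count = 111

Answer: 111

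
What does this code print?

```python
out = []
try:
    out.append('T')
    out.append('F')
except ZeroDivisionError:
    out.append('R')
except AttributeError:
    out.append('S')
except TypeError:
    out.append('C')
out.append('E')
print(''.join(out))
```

Execution trace: 'T' (try body) → 'F' (try body, no exception) → 'E' (after the try/except). Output: TFE

Answer: TFE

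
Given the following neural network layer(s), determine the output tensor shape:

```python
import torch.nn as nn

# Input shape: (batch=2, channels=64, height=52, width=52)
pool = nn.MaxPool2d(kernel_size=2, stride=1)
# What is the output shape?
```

Input: (2, 64, 52, 52) -> Output: (2, 64, 51, 51)

Answer: (2, 64, 51, 51)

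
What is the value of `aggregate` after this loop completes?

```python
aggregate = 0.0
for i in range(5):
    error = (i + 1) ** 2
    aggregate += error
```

Sum of squared losses 1² + 2² + ... + 5²
`aggregate` takes the values: 0.0 → 1.0 → 5.0 → 14.0 → 30.0 → 55.0

Answer: 55.0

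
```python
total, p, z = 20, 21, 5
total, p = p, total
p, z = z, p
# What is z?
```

Trace:
`total, p, z = 20, 21, 5` → total = 20; p = 21; z = 5
`total, p = p, total` → total = 21; p = 20
`p, z = z, p` → p = 5; z = 20
So z = 20

Answer: 20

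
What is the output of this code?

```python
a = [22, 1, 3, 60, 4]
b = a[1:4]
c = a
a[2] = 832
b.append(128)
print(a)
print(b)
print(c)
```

Key concept: slice vs alias.
Step by step:
`a = [22, 1, 3, 60, 4]` → a = [22, 1, 3, 60, 4]
`b = a[1:4]` → b = [1, 3, 60]
`c = a` → c = [22, 1, 3, 60, 4] (same object as a)
`a[2] = 832` → a = [22, 1, 832, 60, 4] (same object as c); c = [22, 1, 832, 60, 4] (same object as a)
`b.append(128)` → b = [1, 3, 60, 128]
`print(a)` → prints [22, 1, 832, 60, 4]
`print(b)` → prints [1, 3, 60, 128]
`print(c)` → prints [22, 1, 832, 60, 4]

Answer:
[22, 1, 832, 60, 4]
[1, 3, 60, 128]
[22, 1, 832, 60, 4]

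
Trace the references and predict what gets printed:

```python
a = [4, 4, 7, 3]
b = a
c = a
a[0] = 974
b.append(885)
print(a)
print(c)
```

Key concept: multiple aliases.
Step by step:
`a = [4, 4, 7, 3]` → a = [4, 4, 7, 3]
`b = a` → b = [4, 4, 7, 3] (same object as a)
`c = a` → c = [4, 4, 7, 3] (same object as a, b)
`a[0] = 974` → a = [974, 4, 7, 3] (same object as b, c); b = [974, 4, 7, 3] (same object as a, c); c = [974, 4, 7, 3] (same object as a, b)
`b.append(885)` → a = [974, 4, 7, 3, 885] (same object as b, c); b = [974, 4, 7, 3, 885] (same object as a, c); c = [974, 4, 7, 3, 885] (same object as a, b)
`print(a)` → prints [974, 4, 7, 3, 885]
`print(c)` → prints [974, 4, 7, 3, 885]

Answer:
[974, 4, 7, 3, 885]
[974, 4, 7, 3, 885]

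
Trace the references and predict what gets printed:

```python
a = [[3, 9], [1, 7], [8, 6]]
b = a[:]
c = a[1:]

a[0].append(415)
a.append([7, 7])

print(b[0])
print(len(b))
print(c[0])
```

Key concept: slice with nested mutation.
Step by step:
`a = [[3, 9], [1, 7], [8, 6]]` → a = [[3, 9], [1, 7], [8, 6]]
`b = a[:]` → b = [[3, 9], [1, 7], [8, 6]]
`c = a[1:]` → c = [[1, 7], [8, 6]]
`a[0].append(415)` → a = [[3, 9, 415], [1, 7], [8, 6]]; b = [[3, 9, 415], [1, 7], [8, 6]]
`a.append([7, 7])` → a = [[3, 9, 415], [1, 7], [8, 6], [7, 7]]
`print(b[0])` → prints [3, 9, 415]
`print(len(b))` → prints 3
`print(c[0])` → prints [1, 7]

Answer:
[3, 9, 415]
3
[1, 7]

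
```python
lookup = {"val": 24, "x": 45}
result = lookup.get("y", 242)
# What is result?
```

Trace:
`lookup = {"val": 24, "x": 45}` → lookup = {'val': 24, 'x': 45}
`result = lookup.get("y", 242)` → result = 242
So result = 242

Answer: 242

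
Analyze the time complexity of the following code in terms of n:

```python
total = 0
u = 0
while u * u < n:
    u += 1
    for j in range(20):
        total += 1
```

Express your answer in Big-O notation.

Each loop level contributes: √n × 1. Multiplying the contributions gives O(√n).

Answer: O(√n)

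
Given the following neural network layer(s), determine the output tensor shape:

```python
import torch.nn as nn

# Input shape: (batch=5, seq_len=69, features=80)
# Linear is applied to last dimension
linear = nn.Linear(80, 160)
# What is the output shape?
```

Input: (5, 69, 80) -> Output: (5, 69, 160)

Answer: (5, 69, 160)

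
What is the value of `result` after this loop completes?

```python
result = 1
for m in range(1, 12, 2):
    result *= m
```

Product of 1, 3, 5, ... up to 11
`result` takes the values: 1 → 3 → 15 → 105 → 945 → 10395

Answer: 10395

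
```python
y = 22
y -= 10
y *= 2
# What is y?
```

Trace:
`y = 22` → y = 22
`y -= 10` → y = 12
`y *= 2` → y = 24
So y = 24

Answer: 24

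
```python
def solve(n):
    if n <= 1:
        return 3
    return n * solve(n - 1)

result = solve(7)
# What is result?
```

solve(7) = 7 * 6 * 5 * 4 * 3 * 2 * 3 = 15120

Answer: 15120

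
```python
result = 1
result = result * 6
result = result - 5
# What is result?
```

Trace:
`result = 1` → result = 1
`result = result * 6` → result = 6
`result = result - 5` → result = 1
So result = 1

Answer: 1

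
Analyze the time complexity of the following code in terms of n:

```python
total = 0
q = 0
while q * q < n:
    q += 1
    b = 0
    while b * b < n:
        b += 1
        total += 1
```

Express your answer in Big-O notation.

Each loop level contributes: √n × √n. Multiplying the contributions gives O(n).

Answer: O(n)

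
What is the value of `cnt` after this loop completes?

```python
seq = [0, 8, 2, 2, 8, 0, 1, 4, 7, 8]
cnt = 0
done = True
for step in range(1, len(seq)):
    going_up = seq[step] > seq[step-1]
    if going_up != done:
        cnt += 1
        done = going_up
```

Count direction changes in [0, 8, 2, 2, 8, 0, 1, 4, 7, 8]
`cnt` takes the values: 0 → 1 → 2 → 3 → 4

Answer: 4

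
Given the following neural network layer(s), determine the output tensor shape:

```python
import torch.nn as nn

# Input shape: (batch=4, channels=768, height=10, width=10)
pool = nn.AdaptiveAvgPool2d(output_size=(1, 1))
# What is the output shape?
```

Input: (4, 768, 10, 10) -> Output: (4, 768, 1, 1)

Answer: (4, 768, 1, 1)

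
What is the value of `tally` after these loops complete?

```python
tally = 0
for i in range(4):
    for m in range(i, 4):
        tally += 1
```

Upper triangle: 4 + 3 + ... + 1
`tally` takes the values: 0 → 1 → 2 → 3 → 4 → 5 → 6 → 7 → 8 → 9 → 10

Answer: 10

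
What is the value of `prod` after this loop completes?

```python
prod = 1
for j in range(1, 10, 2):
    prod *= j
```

Product of 1, 3, 5, ... up to 9
`prod` takes the values: 1 → 3 → 15 → 105 → 945

Answer: 945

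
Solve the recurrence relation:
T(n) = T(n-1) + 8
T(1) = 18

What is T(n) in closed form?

Unrolling: T(n) = T(1) + 8·(n-1) = 18 + 8(n-1) = 8n + 10.

Answer: T(n) = 8n + 10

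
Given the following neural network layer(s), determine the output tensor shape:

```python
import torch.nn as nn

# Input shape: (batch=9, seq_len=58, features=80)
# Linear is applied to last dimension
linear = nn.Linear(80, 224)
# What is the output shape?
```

Input: (9, 58, 80) -> Output: (9, 58, 224)

Answer: (9, 58, 224)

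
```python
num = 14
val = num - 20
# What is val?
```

Trace:
`num = 14` → num = 14
`val = num - 20` → val = -6
So val = -6

Answer: -6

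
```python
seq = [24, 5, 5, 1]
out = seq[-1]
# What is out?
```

Trace:
`seq = [24, 5, 5, 1]` → seq = [24, 5, 5, 1]
`out = seq[-1]` → out = 1
So out = 1

Answer: 1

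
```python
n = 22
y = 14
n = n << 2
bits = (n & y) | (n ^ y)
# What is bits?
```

Trace:
`n = 22` → n = 22
`y = 14` → y = 14
`n = n << 2` → n = 88
`bits = (n & y) | (n ^ y)` → bits = 94
So bits = 94

Answer: 94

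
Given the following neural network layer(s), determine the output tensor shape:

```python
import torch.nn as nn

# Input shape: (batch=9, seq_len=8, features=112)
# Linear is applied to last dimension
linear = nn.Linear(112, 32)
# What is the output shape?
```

Input: (9, 8, 112) -> Output: (9, 8, 32)

Answer: (9, 8, 32)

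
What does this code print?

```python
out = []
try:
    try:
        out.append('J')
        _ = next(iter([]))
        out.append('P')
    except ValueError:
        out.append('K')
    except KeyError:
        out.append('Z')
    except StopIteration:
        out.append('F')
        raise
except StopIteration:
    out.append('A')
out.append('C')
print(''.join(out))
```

Execution trace: 'J' (inner try body) → 'F' (inner except StopIteration) → 'A' (outer except StopIteration) → 'C' (after the try/except). Output: JFAC

Answer: JFAC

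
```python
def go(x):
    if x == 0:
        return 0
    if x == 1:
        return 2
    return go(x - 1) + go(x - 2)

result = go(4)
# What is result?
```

Build up from base cases: go(0)=0, go(1)=2, go(2)=2, go(3)=4, go(4)=6

Answer: 6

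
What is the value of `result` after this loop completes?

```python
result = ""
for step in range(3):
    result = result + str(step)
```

Concatenate digits 0 to 2
`result` takes the values: "" → "0" → "01" → "012"

Answer: "012"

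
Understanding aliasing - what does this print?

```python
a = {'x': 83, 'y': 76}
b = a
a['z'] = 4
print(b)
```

Key concept: dict aliasing.
Step by step:
`a = {'x': 83, 'y': 76}` → a = {'x': 83, 'y': 76}
`b = a` → b = {'x': 83, 'y': 76} (same object as a)
`a['z'] = 4` → a = {'x': 83, 'y': 76, 'z': 4} (same object as b); b = {'x': 83, 'y': 76, 'z': 4} (same object as a)
`print(b)` → prints {'x': 83, 'y': 76, 'z': 4}

Answer: {'x': 83, 'y': 76, 'z': 4}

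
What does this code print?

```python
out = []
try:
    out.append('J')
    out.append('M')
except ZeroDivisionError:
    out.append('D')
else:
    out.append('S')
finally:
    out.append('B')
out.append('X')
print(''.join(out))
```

Execution trace: 'J' (try body) → 'M' (try body, no exception) → 'S' (else) → 'B' (finally) → 'X' (after the try/except). Output: JMSBX

Answer: JMSBX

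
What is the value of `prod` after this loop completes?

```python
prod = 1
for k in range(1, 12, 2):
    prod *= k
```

Product of 1, 3, 5, ... up to 11
`prod` takes the values: 1 → 3 → 15 → 105 → 945 → 10395

Answer: 10395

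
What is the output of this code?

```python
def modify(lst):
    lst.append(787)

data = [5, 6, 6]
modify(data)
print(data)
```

Key concept: function modifies passed list.
Step by step:
`data = [5, 6, 6]` → data = [5, 6, 6]
`modify(data)` → data = [5, 6, 6, 787]
`print(data)` → prints [5, 6, 6, 787]

Answer: [5, 6, 6, 787]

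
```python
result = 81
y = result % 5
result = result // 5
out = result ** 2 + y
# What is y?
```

Trace:
`result = 81` → result = 81
`y = result % 5` → y = 1
`result = result // 5` → result = 16
`out = result ** 2 + y` → out = 257
So y = 1

Answer: 1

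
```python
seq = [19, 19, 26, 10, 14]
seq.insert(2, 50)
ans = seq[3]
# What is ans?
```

Trace:
`seq = [19, 19, 26, 10, 14]` → seq = [19, 19, 26, 10, 14]
`seq.insert(2, 50)` → seq = [19, 19, 50, 26, 10, 14]
`ans = seq[3]` → ans = 26
So ans = 26

Answer: 26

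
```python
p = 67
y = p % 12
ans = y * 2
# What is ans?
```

Trace:
`p = 67` → p = 67
`y = p % 12` → y = 7
`ans = y * 2` → ans = 14
So ans = 14

Answer: 14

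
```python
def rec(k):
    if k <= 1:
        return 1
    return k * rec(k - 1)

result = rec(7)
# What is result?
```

rec(7) = 7 * 6 * 5 * 4 * 3 * 2 * 1 = 5040

Answer: 5040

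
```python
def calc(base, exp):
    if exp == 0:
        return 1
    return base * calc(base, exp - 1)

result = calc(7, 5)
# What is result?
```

calc(7, 5) = 7 * 7 * 7 * 7 * 7 = 16807

Answer: 16807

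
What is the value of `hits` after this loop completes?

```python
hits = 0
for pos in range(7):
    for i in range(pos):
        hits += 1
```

Triangle number: 0+1+2+...+6
`hits` takes the values: 0 → 1 → 2 → 3 → 4 → 5 → 6 → 7 → 8 → 9 → 10 → 11 → 12 → 13 → 14 → 15 → 16 → 17 → 18 → 19 → 20 → 21

Answer: 21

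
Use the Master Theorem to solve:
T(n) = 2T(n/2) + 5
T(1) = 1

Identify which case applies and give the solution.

a=2, b=2, f(n)=5. log_2(2) = 1. Since c=0 < 1, Case 1 applies: T(n) = Θ(n^log_b(a)) = O(n).

Answer: O(n) - Case 1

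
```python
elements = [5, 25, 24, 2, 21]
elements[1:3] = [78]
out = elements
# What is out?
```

Trace:
`elements = [5, 25, 24, 2, 21]` → elements = [5, 25, 24, 2, 21]
`elements[1:3] = [78]` → elements = [5, 78, 2, 21]
`out = elements` → out = [5, 78, 2, 21]
So out = [5, 78, 2, 21]

Answer: [5, 78, 2, 21]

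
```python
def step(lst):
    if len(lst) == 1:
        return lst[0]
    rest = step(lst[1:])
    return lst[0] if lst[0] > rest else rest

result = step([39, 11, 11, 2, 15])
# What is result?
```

Recursive max over [39, 11, 11, 2, 15] = 39

Answer: 39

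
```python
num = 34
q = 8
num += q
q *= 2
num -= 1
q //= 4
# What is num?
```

Trace:
`num = 34` → num = 34
`q = 8` → q = 8
`num += q` → num = 42
`q *= 2` → q = 16
`num -= 1` → num = 41
`q //= 4` → q = 4
So num = 41

Answer: 41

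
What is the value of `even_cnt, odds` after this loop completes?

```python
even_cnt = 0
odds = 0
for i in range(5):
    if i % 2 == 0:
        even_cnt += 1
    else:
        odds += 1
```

Count evens and odds in range(5)
`even_cnt, odds` takes the values: (0, 0) → (1, 0) → (1, 1) → (2, 1) → (2, 2) → (3, 2)

Answer: 3, 2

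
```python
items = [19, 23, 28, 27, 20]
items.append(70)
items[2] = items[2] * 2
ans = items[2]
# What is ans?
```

Trace:
`items = [19, 23, 28, 27, 20]` → items = [19, 23, 28, 27, 20]
`items.append(70)` → items = [19, 23, 28, 27, 20, 70]
`items[2] = items[2] * 2` → items = [19, 23, 56, 27, 20, 70]
`ans = items[2]` → ans = 56
So ans = 56

Answer: 56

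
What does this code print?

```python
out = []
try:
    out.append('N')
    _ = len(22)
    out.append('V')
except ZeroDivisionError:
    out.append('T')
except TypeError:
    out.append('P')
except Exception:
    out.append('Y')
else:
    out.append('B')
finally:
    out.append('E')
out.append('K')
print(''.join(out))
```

Execution trace: 'N' (try body) → 'P' (except TypeError) → 'E' (finally) → 'K' (after the try/except). Output: NPEK

Answer: NPEK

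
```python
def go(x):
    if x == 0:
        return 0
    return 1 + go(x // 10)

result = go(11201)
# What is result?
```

Count of digits of 11201: 5

Answer: 5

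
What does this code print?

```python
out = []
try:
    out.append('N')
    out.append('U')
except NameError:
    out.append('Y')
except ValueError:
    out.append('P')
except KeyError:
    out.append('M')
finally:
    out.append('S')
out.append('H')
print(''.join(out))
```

Execution trace: 'N' (try body) → 'U' (try body, no exception) → 'S' (finally) → 'H' (after the try/except). Output: NUSH

Answer: NUSH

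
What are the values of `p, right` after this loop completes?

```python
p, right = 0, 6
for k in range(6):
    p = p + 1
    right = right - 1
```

p goes 0→6, right goes 6→0
`p, right` takes the values: (0, 6) → (1, 6) → (1, 5) → (2, 5) → (2, 4) → (3, 4) → (3, 3) → (4, 3) → (4, 2) → (5, 2) → (5, 1) → (6, 1) → (6, 0)

Answer: 6, 0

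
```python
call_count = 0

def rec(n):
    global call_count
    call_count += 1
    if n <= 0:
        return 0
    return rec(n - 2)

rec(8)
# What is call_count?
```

Linear recursion stepping by 2: 5 calls from n=8 down to ≤0.

Answer: 5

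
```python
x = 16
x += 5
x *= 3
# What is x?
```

Trace:
`x = 16` → x = 16
`x += 5` → x = 21
`x *= 3` → x = 63
So x = 63

Answer: 63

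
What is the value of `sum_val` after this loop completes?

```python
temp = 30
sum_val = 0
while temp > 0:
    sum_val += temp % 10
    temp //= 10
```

Sum digits of 30
`sum_val` takes the values: 0 → 3

Answer: 3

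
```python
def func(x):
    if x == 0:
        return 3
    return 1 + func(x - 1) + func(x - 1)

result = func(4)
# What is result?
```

func(x) = 1 + 2·func(x-1), func(0)=3. Closed form: (3+1)·2^4 - 1 = 63.

Answer: 63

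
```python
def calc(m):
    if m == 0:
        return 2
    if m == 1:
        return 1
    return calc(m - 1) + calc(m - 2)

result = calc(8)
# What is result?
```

Build up from base cases: calc(0)=2, calc(1)=1, calc(2)=3, calc(3)=4, calc(4)=7, calc(5)=11, calc(6)=18, ..., calc(8)=47

Answer: 47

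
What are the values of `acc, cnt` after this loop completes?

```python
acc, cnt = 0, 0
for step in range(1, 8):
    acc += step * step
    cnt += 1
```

Sum of squares and count
`acc, cnt` takes the values: (0, 0) → (1, 0) → (1, 1) → (5, 1) → (5, 2) → (14, 2) → (14, 3) → (30, 3) → (30, 4) → (55, 4) → (55, 5) → (91, 5) → (91, 6) → (140, 6) → (140, 7)

Answer: 140, 7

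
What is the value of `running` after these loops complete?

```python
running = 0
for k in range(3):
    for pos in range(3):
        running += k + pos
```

Sum of all k+pos for k,pos in 3x3
`running` takes the values: 0 → 1 → 3 → 4 → 6 → 9 → 11 → 14 → 18

Answer: 18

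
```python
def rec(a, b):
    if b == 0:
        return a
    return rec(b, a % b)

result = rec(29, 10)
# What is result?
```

rec(29, 10) -> rec(10, 9) -> rec(9, 1) -> rec(1, 0) -> 1

Answer: 1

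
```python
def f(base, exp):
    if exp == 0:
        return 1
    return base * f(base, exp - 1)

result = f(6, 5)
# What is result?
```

f(6, 5) = 6 * 6 * 6 * 6 * 6 = 7776

Answer: 7776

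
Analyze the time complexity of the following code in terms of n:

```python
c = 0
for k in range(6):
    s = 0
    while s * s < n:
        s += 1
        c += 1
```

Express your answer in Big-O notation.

Each loop level contributes: 1 × √n. Multiplying the contributions gives O(√n).

Answer: O(√n)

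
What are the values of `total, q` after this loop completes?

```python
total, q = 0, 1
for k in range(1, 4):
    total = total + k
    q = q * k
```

Sum and factorial of 1 to 3
`total, q` takes the values: (0, 1) → (1, 1) → (3, 1) → (3, 2) → (6, 2) → (6, 6)

Answer: 6, 6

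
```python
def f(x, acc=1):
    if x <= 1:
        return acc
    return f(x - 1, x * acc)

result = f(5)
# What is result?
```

Accumulator trace (n, acc): (5, 1) -> (4, 5) -> (3, 20) -> (2, 60) -> (1, 120) -> return 120

Answer: 120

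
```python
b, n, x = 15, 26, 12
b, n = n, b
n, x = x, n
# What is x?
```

Trace:
`b, n, x = 15, 26, 12` → b = 15; n = 26; x = 12
`b, n = n, b` → b = 26; n = 15
`n, x = x, n` → n = 12; x = 15
So x = 15

Answer: 15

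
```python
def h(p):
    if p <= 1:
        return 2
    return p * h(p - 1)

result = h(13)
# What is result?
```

h(13) = 13 * 12 * 11 * 10 * 9 * 8 * 7 * 6 * 5 * 4 * 3 * 2 * 2 = 12454041600

Answer: 12454041600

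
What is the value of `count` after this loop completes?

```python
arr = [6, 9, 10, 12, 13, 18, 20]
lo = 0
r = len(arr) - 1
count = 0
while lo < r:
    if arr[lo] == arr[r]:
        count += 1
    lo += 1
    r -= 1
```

Count matching pairs from ends
`count` takes the values: 0

Answer: 0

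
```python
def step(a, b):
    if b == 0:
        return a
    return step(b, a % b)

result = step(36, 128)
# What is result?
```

step(36, 128) -> step(128, 36) -> step(36, 20) -> step(20, 16) -> step(16, 4) -> step(4, 0) -> 4

Answer: 4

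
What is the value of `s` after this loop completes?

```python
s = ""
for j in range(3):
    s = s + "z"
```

Repeat 'z' 3 times
`s` takes the values: "" → "z" → "zz" → "zzz"

Answer: "zzz"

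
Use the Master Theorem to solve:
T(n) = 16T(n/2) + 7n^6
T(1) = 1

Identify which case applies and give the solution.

a=16, b=2, f(n)=7n^6. log_2(16) = 4. Since c=6 > 4 and the regularity condition holds (16(n/2)^6 = (16/2^6)n^6 with 16/2^6 < 1), Case 3 applies: T(n) = Θ(f(n)) = O(n^6).

Answer: O(n^6) - Case 3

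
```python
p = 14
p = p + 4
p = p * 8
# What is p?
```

Trace:
`p = 14` → p = 14
`p = p + 4` → p = 18
`p = p * 8` → p = 144
So p = 144

Answer: 144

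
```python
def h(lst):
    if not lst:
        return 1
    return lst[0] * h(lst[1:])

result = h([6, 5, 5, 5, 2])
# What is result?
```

Product over [6, 5, 5, 5, 2] = 6 * 5 * 5 * 5 * 2 = 1500

Answer: 1500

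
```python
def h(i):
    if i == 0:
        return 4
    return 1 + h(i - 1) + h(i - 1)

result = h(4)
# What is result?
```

h(i) = 1 + 2·h(i-1), h(0)=4. Closed form: (4+1)·2^4 - 1 = 79.

Answer: 79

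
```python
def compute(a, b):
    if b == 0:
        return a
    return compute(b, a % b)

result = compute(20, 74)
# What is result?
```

compute(20, 74) -> compute(74, 20) -> compute(20, 14) -> compute(14, 6) -> compute(6, 2) -> compute(2, 0) -> 2

Answer: 2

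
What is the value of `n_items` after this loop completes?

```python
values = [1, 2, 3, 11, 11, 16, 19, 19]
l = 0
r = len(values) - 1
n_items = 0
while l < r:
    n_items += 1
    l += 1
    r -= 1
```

Iterations until pointers meet (list length 8)
`n_items` takes the values: 0 → 1 → 2 → 3 → 4

Answer: 4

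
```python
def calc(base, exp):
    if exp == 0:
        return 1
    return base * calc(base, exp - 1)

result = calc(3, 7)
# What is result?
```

calc(3, 7) = 3 * 3 * 3 * 3 * 3 * 3 * 3 = 2187

Answer: 2187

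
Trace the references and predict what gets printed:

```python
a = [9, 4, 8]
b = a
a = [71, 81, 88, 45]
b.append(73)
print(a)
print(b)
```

Key concept: rebinding vs mutation: a is rebound to a new list, b still points at the original.
Step by step:
`a = [9, 4, 8]` → a = [9, 4, 8]
`b = a` → b = [9, 4, 8] (same object as a)
`a = [71, 81, 88, 45]` → a = [71, 81, 88, 45]
`b.append(73)` → b = [9, 4, 8, 73]
`print(a)` → prints [71, 81, 88, 45]
`print(b)` → prints [9, 4, 8, 73]

Answer:
[71, 81, 88, 45]
[9, 4, 8, 73]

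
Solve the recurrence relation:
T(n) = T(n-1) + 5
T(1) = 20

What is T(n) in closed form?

Unrolling: T(n) = T(1) + 5·(n-1) = 20 + 5(n-1) = 5n + 15.

Answer: T(n) = 5n + 15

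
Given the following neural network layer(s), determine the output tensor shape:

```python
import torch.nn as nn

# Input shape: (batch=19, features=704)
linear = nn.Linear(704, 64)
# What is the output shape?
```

Input: (19, 704) -> Output: (19, 64)

Answer: (19, 64)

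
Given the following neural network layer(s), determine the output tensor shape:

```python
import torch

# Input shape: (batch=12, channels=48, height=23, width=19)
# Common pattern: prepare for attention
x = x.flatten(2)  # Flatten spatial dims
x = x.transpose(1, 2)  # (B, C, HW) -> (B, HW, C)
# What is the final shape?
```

Input: (12, 48, 23, 19) -> after flatten(2): (12, 48, 437) -> Output: (12, 437, 48)

Answer: (12, 437, 48)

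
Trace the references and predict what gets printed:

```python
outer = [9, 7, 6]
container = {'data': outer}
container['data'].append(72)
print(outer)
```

Key concept: dict holds reference to list.
Step by step:
`outer = [9, 7, 6]` → outer = [9, 7, 6]
`container = {'data': outer}` → container = {'data': [9, 7, 6]}
`container['data'].append(72)` → outer = [9, 7, 6, 72]; container = {'data': [9, 7, 6, 72]}
`print(outer)` → prints [9, 7, 6, 72]

Answer: [9, 7, 6, 72]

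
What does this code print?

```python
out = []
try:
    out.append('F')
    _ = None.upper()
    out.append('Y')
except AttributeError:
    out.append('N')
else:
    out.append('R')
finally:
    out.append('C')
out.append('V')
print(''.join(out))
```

Execution trace: 'F' (try body) → 'N' (except AttributeError) → 'C' (finally) → 'V' (after the try/except). Output: FNCV

Answer: FNCV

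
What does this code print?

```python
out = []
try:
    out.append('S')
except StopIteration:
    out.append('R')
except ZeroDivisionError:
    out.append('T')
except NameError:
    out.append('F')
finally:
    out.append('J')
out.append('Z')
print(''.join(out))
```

Execution trace: 'S' (try body, no exception) → 'J' (finally) → 'Z' (after the try/except). Output: SJZ

Answer: SJZ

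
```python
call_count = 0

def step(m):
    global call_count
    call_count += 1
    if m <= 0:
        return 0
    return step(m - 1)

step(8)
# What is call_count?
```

Linear recursion stepping by 1: 9 calls from m=8 down to ≤0.

Answer: 9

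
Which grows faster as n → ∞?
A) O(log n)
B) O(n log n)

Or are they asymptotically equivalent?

O(log n) vs O(n log n): Higher order terms dominate.

Answer: B) O(n log n) grows faster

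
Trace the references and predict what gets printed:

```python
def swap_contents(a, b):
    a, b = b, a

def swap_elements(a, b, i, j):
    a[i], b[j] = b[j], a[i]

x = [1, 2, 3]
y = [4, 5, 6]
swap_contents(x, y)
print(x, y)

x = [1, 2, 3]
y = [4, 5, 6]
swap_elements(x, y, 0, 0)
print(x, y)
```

Key concept: parameter rebinding vs mutation.
Step by step:
`x = [1, 2, 3]` → x = [1, 2, 3]
`y = [4, 5, 6]` → y = [4, 5, 6]
`swap_contents(x, y)` → no visible change to tracked variables
`print(x, y)` → prints [1, 2, 3] [4, 5, 6]
`x = [1, 2, 3]` → x = [1, 2, 3]
`y = [4, 5, 6]` → y = [4, 5, 6]
`swap_elements(x, y, 0, 0)` → x = [4, 2, 3]; y = [1, 5, 6]
`print(x, y)` → prints [4, 2, 3] [1, 5, 6]

Answer:
[1, 2, 3] [4, 5, 6]
[4, 2, 3] [1, 5, 6]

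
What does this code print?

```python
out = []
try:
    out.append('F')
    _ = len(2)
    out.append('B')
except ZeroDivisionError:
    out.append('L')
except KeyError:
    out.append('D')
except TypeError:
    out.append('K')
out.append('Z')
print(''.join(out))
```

Execution trace: 'F' (try body) → 'K' (except TypeError) → 'Z' (after the try/except). Output: FKZ

Answer: FKZ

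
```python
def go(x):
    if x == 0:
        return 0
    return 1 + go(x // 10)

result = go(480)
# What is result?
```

Count of digits of 480: 3

Answer: 3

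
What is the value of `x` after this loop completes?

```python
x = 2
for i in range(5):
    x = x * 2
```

Multiply by 2, 5 times: 2 * 2^5 = 64
`x` takes the values: 2 → 4 → 8 → 16 → 32 → 64

Answer: 64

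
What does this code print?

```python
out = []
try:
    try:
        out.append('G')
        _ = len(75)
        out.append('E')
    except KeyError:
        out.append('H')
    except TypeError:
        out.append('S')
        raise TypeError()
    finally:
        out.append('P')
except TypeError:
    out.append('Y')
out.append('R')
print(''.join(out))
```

Execution trace: 'G' (inner try body) → 'S' (inner except TypeError) → 'P' (inner finally) → 'Y' (outer except TypeError) → 'R' (after the try/except). Output: GSPYR

Answer: GSPYR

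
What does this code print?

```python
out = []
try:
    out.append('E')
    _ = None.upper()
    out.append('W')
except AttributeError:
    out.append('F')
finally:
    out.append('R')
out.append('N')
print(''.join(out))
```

Execution trace: 'E' (try body) → 'F' (except AttributeError) → 'R' (finally) → 'N' (after the try/except). Output: EFRN

Answer: EFRN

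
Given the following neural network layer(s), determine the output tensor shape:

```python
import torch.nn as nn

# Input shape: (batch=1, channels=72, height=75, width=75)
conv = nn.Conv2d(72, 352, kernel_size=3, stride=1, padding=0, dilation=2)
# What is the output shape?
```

Input: (1, 72, 75, 75) -> Output: (1, 352, 71, 71)

Answer: (1, 352, 71, 71)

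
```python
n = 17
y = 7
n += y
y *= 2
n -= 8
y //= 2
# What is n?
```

Trace:
`n = 17` → n = 17
`y = 7` → y = 7
`n += y` → n = 24
`y *= 2` → y = 14
`n -= 8` → n = 16
`y //= 2` → y = 7
So n = 16

Answer: 16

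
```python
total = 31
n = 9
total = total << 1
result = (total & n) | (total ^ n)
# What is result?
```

Trace:
`total = 31` → total = 31
`n = 9` → n = 9
`total = total << 1` → total = 62
`result = (total & n) | (total ^ n)` → result = 63
So result = 63

Answer: 63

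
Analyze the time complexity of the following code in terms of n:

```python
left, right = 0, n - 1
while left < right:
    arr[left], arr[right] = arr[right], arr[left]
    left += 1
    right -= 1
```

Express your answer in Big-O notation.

This is In-place array reversal. Time complexity: O(n).

Answer: O(n)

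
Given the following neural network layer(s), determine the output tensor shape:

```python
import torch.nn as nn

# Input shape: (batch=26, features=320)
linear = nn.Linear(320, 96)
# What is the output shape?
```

Input: (26, 320) -> Output: (26, 96)

Answer: (26, 96)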